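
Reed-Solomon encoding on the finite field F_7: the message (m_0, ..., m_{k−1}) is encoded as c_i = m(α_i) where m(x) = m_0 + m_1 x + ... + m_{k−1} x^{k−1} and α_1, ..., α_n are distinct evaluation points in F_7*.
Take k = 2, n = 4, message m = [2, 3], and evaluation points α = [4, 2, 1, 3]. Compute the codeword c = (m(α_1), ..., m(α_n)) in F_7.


c = [0, 1, 5, 4]

Message polynomial: m(x) = 2 + 3·x (mod 7).
For each evaluation point α_i, compute m(α_i) mod 7:
  α_1 = 4: Horner steps 3 → 0, so m(4) = 0.
  α_2 = 2: Horner steps 3 → 1, so m(2) = 1.
  α_3 = 1: Horner steps 3 → 5, so m(1) = 5.
  α_4 = 3: Horner steps 3 → 4, so m(3) = 4.
Codeword c = [0, 1, 5, 4] ∈ F_7^4.


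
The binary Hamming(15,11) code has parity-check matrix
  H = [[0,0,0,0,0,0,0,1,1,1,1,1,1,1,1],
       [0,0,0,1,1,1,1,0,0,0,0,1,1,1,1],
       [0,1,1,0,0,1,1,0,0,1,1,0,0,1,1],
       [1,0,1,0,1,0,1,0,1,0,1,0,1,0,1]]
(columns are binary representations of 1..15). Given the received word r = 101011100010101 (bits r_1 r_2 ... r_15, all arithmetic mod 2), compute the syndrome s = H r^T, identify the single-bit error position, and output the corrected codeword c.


s = (1, 1, 1, 1)^T, error position = 15, corrected codeword c = 101011100010100

Compute s = H r^T mod 2 one row at a time:
  s_1 = 0 + 0 + 0 + 1 + 0 + 1 + 0 + 1 = 3 ≡ 1 (mod 2).
  s_2 = 0 + 1 + 1 + 1 + 0 + 1 + 0 + 1 = 5 ≡ 1 (mod 2).
  s_3 = 0 + 1 + 1 + 1 + 0 + 1 + 0 + 1 = 5 ≡ 1 (mod 2).
  s_4 = 1 + 1 + 1 + 1 + 0 + 1 + 1 + 1 = 7 ≡ 1 (mod 2).
s = (1, 1, 1, 1)^T — this equals column 15 of H (binary 1111), so error is at position 15.
Correct: flip bit 15 of r = 101011100010101 to get c = 101011100010100.


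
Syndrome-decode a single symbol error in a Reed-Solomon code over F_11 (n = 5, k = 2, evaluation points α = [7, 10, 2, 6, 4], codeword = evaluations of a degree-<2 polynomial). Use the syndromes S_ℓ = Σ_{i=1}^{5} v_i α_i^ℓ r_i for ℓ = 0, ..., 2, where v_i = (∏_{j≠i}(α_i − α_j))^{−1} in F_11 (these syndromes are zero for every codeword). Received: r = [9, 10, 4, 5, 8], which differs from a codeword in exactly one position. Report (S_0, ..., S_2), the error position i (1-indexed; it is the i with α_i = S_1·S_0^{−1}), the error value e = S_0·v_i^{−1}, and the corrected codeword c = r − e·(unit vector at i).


S = (4, 8, 5), error at position 3, error magnitude e = 4, c = [9, 10, 0, 5, 8].

Step 1: column multipliers v_i = (∏_{j≠i}(α_i − α_j))^{−1} mod 11.
  i = 1 (α = 7): (7−10)(7−2)(7−6)(7−4) = (−3)·5·1·3 = −45 ≡ 10, so v_1 = 10^{−1} = 10 (mod 11).
  i = 2 (α = 10): (10−7)(10−2)(10−6)(10−4) = 3·8·4·6 = 576 ≡ 4, so v_2 = 4^{−1} = 3 (mod 11).
  i = 3 (α = 2): (2−7)(2−10)(2−6)(2−4) = (−5)·(−8)·(−4)·(−2) = 320 ≡ 1, so v_3 = 1^{−1} = 1 (mod 11).
  i = 4 (α = 6): (6−7)(6−10)(6−2)(6−4) = (−1)·(−4)·4·2 = 32 ≡ 10, so v_4 = 10^{−1} = 10 (mod 11).
  i = 5 (α = 4): (4−7)(4−10)(4−2)(4−6) = (−3)·(−6)·2·(−2) = −72 ≡ 5, so v_5 = 5^{−1} = 9 (mod 11).
  v = [10, 3, 1, 10, 9].
Step 2: syndromes of r = [9, 10, 4, 5, 8] (all sums mod 11).
  S_0 = Σ v_i r_i = 10·9 + 3·10 + 1·4 + 10·5 + 9·8 = 246 ≡ 4.
  S_1 = Σ v_i α_i r_i = 10·7·9 + 3·10·10 + 1·2·4 + 10·6·5 + 9·4·8 = 1526 ≡ 8.
  α_i^2 mod 11 = [5, 1, 4, 3, 5].
  S_2 = Σ v_i α_i^2 r_i = 10·5·9 + 3·1·10 + 1·4·4 + 10·3·5 + 9·5·8 = 1006 ≡ 5.
  S = (4, 8, 5) ≠ 0, so r is not a codeword (an error is present).
Step 3: locate the error. For a single error e at position i, S_ℓ = v_i·e·α_i^ℓ, so α_err = S_1/S_0.
  S_0^{−1} = 4^{−1} = 3 (mod 11), so α_err = 8·3 = 24 ≡ 2 = α_3. Error position i = 3.
  Consistency check: S_2/S_1 = 5·7 = 35 ≡ 2 = α_err ✓ (single-error assumption holds).
Step 4: error magnitude e = S_0/v_3 = S_0·∏_{j≠3}(α_3 − α_j) = 4·1 = 4 ≡ 4 (mod 11).
Step 5: correct position 3: c_3 = r_3 − e = 4 − 4 ≡ 0 (mod 11). Hence c = [9, 10, 0, 5, 8].
  Check: interpolating c through the α_i gives m(x) = 3 + 4·x (degree < 2) with m(α_i) = c_i for every i, so c is indeed a codeword.


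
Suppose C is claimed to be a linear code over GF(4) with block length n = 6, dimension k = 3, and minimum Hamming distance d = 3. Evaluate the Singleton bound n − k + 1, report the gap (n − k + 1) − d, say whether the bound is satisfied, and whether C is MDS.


Singleton RHS = n − k + 1 = 4, slack = 1, bound satisfied, not MDS.

Singleton bound: d ≤ n − k + 1.
Here n = 6, k = 3, so n − k + 1 = 4.
Given d = 3, check d ≤ 4: YES.
Slack = (n − k + 1) − d = 1.
The code is NOT MDS (slack = 1 > 0).
Description: the claimed parameters are [6, 3, 3]_4; such a code would be non-MDS.


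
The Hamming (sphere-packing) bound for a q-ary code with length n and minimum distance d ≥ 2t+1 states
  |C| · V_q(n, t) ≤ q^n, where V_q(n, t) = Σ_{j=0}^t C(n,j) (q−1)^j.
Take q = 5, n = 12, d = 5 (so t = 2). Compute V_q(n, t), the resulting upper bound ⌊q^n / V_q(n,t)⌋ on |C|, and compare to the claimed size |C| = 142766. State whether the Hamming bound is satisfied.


V_q(n, t) = 1105, q^n = 244140625, Hamming bound = 220941, |C| = 142766 ≤ bound (satisfied).

Step 1: Compute V_q(n, t) = Σ_{j=0}^2 C(n, j) (q−1)^j.
  j = 0: C(12,0)·(4)^0 = 1·1 = 1.
  j = 1: C(12,1)·(4)^1 = 12·4 = 48.
  j = 2: C(12,2)·(4)^2 = 66·16 = 1056.
  V_q(n, t) = 1 + 48 + 1056 = 1105.
Step 2: q^n = 5^12 = 244140625.
Step 3: Hamming bound ⌊q^n / V_q(n,t)⌋ = ⌊244140625/1105⌋ = 220941.
Step 4: Compare |C| = 142766 to 220941: satisfied.
The claimed |C| lies below the Hamming bound.


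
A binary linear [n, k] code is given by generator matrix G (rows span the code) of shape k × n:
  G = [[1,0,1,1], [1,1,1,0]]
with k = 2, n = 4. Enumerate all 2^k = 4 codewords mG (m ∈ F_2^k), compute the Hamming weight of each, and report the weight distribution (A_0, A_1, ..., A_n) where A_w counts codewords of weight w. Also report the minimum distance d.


Weight distribution: A_0 = 1, A_2 = 1, A_3 = 2. Minimum distance d = 2.

Enumerate all 2^2 = 4 messages m ∈ F_2^2.
For each, compute codeword c = mG in F_2^4, then tally its weight.
  m = 00 → c = 0000, weight = 0.
  m = 10 → c = 1011, weight = 3.
  m = 01 → c = 1110, weight = 3.
  m = 11 → c = 0101, weight = 2.
Tally weights:
  weight 0: 1 codewords.
  weight 2: 1 codewords.
  weight 3: 2 codewords.
Minimum distance d = smallest w > 0 with A_w > 0 = 2.
Sanity: Σ A_w = 4 = 2^2 = 4 ✓.


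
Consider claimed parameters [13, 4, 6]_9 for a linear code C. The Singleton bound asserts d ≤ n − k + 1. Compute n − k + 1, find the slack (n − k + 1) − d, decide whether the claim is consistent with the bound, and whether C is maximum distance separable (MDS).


Singleton RHS = n − k + 1 = 10, slack = 4, bound satisfied, not MDS.

Singleton bound: d ≤ n − k + 1.
Here n = 13, k = 4, so n − k + 1 = 10.
Given d = 6, check d ≤ 10: YES.
Slack = (n − k + 1) − d = 4.
The code is NOT MDS (slack = 4 > 0).
Description: the claimed parameters are [13, 4, 6]_9; such a code would be non-MDS.


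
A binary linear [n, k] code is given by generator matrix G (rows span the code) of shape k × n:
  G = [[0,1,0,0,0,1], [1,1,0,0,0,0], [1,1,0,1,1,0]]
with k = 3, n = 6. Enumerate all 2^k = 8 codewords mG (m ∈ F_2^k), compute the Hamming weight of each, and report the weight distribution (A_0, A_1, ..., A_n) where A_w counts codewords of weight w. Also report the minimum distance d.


Weight distribution: A_0 = 1, A_2 = 4, A_4 = 3. Minimum distance d = 2.

Enumerate all 2^3 = 8 messages m ∈ F_2^3.
For each, compute codeword c = mG in F_2^6, then tally its weight.
  m = 000 → c = 000000, weight = 0.
  m = 100 → c = 010001, weight = 2.
  m = 010 → c = 110000, weight = 2.
  m = 110 → c = 100001, weight = 2.
  m = 001 → c = 110110, weight = 4.
  m = 101 → c = 100111, weight = 4.
  m = 011 → c = 000110, weight = 2.
  m = 111 → c = 010111, weight = 4.
Tally weights:
  weight 0: 1 codewords.
  weight 2: 4 codewords.
  weight 4: 3 codewords.
Minimum distance d = smallest w > 0 with A_w > 0 = 2.
Sanity: Σ A_w = 8 = 2^3 = 8 ✓.


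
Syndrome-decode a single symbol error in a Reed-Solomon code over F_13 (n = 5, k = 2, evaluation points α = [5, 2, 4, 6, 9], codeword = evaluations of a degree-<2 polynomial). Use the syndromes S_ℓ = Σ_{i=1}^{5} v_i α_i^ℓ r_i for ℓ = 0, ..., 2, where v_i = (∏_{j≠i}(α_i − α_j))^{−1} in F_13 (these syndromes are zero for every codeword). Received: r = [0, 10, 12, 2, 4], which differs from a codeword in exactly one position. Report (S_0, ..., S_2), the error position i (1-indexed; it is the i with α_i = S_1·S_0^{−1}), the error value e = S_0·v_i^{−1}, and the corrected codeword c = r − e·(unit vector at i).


S = (7, 3, 5), error at position 4, error magnitude e = 1, c = [0, 10, 12, 1, 4].

Step 1: column multipliers v_i = (∏_{j≠i}(α_i − α_j))^{−1} mod 13.
  i = 1 (α = 5): (5−2)(5−4)(5−6)(5−9) = 3·1·(−1)·(−4) = 12 ≡ 12, so v_1 = 12^{−1} = 12 (mod 13).
  i = 2 (α = 2): (2−5)(2−4)(2−6)(2−9) = (−3)·(−2)·(−4)·(−7) = 168 ≡ 12, so v_2 = 12^{−1} = 12 (mod 13).
  i = 3 (α = 4): (4−5)(4−2)(4−6)(4−9) = (−1)·2·(−2)·(−5) = −20 ≡ 6, so v_3 = 6^{−1} = 11 (mod 13).
  i = 4 (α = 6): (6−5)(6−2)(6−4)(6−9) = 1·4·2·(−3) = −24 ≡ 2, so v_4 = 2^{−1} = 7 (mod 13).
  i = 5 (α = 9): (9−5)(9−2)(9−4)(9−6) = 4·7·5·3 = 420 ≡ 4, so v_5 = 4^{−1} = 10 (mod 13).
  v = [12, 12, 11, 7, 10].
Step 2: syndromes of r = [0, 10, 12, 2, 4] (all sums mod 13).
  S_0 = Σ v_i r_i = 12·0 + 12·10 + 11·12 + 7·2 + 10·4 = 306 ≡ 7.
  S_1 = Σ v_i α_i r_i = 12·5·0 + 12·2·10 + 11·4·12 + 7·6·2 + 10·9·4 = 1212 ≡ 3.
  α_i^2 mod 13 = [12, 4, 3, 10, 3].
  S_2 = Σ v_i α_i^2 r_i = 12·12·0 + 12·4·10 + 11·3·12 + 7·10·2 + 10·3·4 = 1136 ≡ 5.
  S = (7, 3, 5) ≠ 0, so r is not a codeword (an error is present).
Step 3: locate the error. For a single error e at position i, S_ℓ = v_i·e·α_i^ℓ, so α_err = S_1/S_0.
  S_0^{−1} = 7^{−1} = 2 (mod 13), so α_err = 3·2 = 6 ≡ 6 = α_4. Error position i = 4.
  Consistency check: S_2/S_1 = 5·9 = 45 ≡ 6 = α_err ✓ (single-error assumption holds).
Step 4: error magnitude e = S_0/v_4 = S_0·∏_{j≠4}(α_4 − α_j) = 7·2 = 14 ≡ 1 (mod 13).
Step 5: correct position 4: c_4 = r_4 − e = 2 − 1 ≡ 1 (mod 13). Hence c = [0, 10, 12, 1, 4].
  Check: interpolating c through the α_i gives m(x) = 8 + 1·x (degree < 2) with m(α_i) = c_i for every i, so c is indeed a codeword.


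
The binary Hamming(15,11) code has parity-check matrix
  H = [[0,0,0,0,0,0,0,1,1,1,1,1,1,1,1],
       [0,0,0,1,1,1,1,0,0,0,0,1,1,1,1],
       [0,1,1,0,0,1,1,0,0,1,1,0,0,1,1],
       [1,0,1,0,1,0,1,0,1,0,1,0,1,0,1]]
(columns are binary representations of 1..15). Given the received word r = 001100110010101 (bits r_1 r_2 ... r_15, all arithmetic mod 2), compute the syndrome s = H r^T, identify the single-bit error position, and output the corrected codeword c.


s = (0, 0, 0, 1)^T, error position = 1, corrected codeword c = 101100110010101

Compute s = H r^T mod 2 one row at a time:
  s_1 = 1 + 0 + 0 + 1 + 0 + 1 + 0 + 1 = 4 ≡ 0 (mod 2).
  s_2 = 1 + 0 + 0 + 1 + 0 + 1 + 0 + 1 = 4 ≡ 0 (mod 2).
  s_3 = 0 + 1 + 0 + 1 + 0 + 1 + 0 + 1 = 4 ≡ 0 (mod 2).
  s_4 = 0 + 1 + 0 + 1 + 0 + 1 + 1 + 1 = 5 ≡ 1 (mod 2).
s = (0, 0, 0, 1)^T — this equals column 1 of H (binary 0001), so error is at position 1.
Correct: flip bit 1 of r = 001100110010101 to get c = 101100110010101.


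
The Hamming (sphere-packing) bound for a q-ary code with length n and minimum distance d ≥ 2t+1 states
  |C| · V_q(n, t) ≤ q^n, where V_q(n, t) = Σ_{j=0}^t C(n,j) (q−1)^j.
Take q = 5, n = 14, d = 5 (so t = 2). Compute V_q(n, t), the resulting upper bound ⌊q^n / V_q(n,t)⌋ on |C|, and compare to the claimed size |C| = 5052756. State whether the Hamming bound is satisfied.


V_q(n, t) = 1513, q^n = 6103515625, Hamming bound = 4034048, |C| = 5052756 > bound (violated).

Step 1: Compute V_q(n, t) = Σ_{j=0}^2 C(n, j) (q−1)^j.
  j = 0: C(14,0)·(4)^0 = 1·1 = 1.
  j = 1: C(14,1)·(4)^1 = 14·4 = 56.
  j = 2: C(14,2)·(4)^2 = 91·16 = 1456.
  V_q(n, t) = 1 + 56 + 1456 = 1513.
Step 2: q^n = 5^14 = 6103515625.
Step 3: Hamming bound ⌊q^n / V_q(n,t)⌋ = ⌊6103515625/1513⌋ = 4034048.
Step 4: Compare |C| = 5052756 to 4034048: violated.
The claimed |C| lies above the Hamming bound, so no 5-ary code of length 14 with d ≥ 5 can have 5052756 codewords.


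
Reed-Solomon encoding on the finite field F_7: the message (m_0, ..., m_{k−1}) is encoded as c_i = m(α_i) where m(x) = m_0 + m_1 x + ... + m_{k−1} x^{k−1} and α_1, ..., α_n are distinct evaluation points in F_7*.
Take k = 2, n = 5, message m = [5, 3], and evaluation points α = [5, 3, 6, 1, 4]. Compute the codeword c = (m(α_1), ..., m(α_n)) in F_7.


c = [6, 0, 2, 1, 3]

Message polynomial: m(x) = 5 + 3·x (mod 7).
For each evaluation point α_i, compute m(α_i) mod 7:
  α_1 = 5: Horner steps 3 → 6, so m(5) = 6.
  α_2 = 3: Horner steps 3 → 0, so m(3) = 0.
  α_3 = 6: Horner steps 3 → 2, so m(6) = 2.
  α_4 = 1: Horner steps 3 → 1, so m(1) = 1.
  α_5 = 4: Horner steps 3 → 3, so m(4) = 3.
Codeword c = [6, 0, 2, 1, 3] ∈ F_7^5.


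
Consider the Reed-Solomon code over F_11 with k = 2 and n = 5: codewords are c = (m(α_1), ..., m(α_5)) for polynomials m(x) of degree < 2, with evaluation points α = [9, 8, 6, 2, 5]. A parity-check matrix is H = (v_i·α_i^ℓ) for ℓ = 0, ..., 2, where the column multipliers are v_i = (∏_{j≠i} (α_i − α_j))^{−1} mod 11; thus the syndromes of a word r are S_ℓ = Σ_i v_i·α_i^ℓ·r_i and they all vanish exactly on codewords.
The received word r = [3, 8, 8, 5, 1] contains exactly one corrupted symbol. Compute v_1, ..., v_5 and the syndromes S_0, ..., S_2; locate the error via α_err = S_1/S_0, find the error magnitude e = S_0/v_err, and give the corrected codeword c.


S = (6, 3, 7), error at position 3, error magnitude e = 1, c = [3, 8, 7, 5, 1].

Step 1: column multipliers v_i = (∏_{j≠i}(α_i − α_j))^{−1} mod 11.
  i = 1 (α = 9): (9−8)(9−6)(9−2)(9−5) = 1·3·7·4 = 84 ≡ 7, so v_1 = 7^{−1} = 8 (mod 11).
  i = 2 (α = 8): (8−9)(8−6)(8−2)(8−5) = (−1)·2·6·3 = −36 ≡ 8, so v_2 = 8^{−1} = 7 (mod 11).
  i = 3 (α = 6): (6−9)(6−8)(6−2)(6−5) = (−3)·(−2)·4·1 = 24 ≡ 2, so v_3 = 2^{−1} = 6 (mod 11).
  i = 4 (α = 2): (2−9)(2−8)(2−6)(2−5) = (−7)·(−6)·(−4)·(−3) = 504 ≡ 9, so v_4 = 9^{−1} = 5 (mod 11).
  i = 5 (α = 5): (5−9)(5−8)(5−6)(5−2) = (−4)·(−3)·(−1)·3 = −36 ≡ 8, so v_5 = 8^{−1} = 7 (mod 11).
  v = [8, 7, 6, 5, 7].
Step 2: syndromes of r = [3, 8, 8, 5, 1] (all sums mod 11).
  S_0 = Σ v_i r_i = 8·3 + 7·8 + 6·8 + 5·5 + 7·1 = 160 ≡ 6.
  S_1 = Σ v_i α_i r_i = 8·9·3 + 7·8·8 + 6·6·8 + 5·2·5 + 7·5·1 = 1037 ≡ 3.
  α_i^2 mod 11 = [4, 9, 3, 4, 3].
  S_2 = Σ v_i α_i^2 r_i = 8·4·3 + 7·9·8 + 6·3·8 + 5·4·5 + 7·3·1 = 865 ≡ 7.
  S = (6, 3, 7) ≠ 0, so r is not a codeword (an error is present).
Step 3: locate the error. For a single error e at position i, S_ℓ = v_i·e·α_i^ℓ, so α_err = S_1/S_0.
  S_0^{−1} = 6^{−1} = 2 (mod 11), so α_err = 3·2 = 6 ≡ 6 = α_3. Error position i = 3.
  Consistency check: S_2/S_1 = 7·4 = 28 ≡ 6 = α_err ✓ (single-error assumption holds).
Step 4: error magnitude e = S_0/v_3 = S_0·∏_{j≠3}(α_3 − α_j) = 6·2 = 12 ≡ 1 (mod 11).
Step 5: correct position 3: c_3 = r_3 − e = 8 − 1 ≡ 7 (mod 11). Hence c = [3, 8, 7, 5, 1].
  Check: interpolating c through the α_i gives m(x) = 4 + 6·x (degree < 2) with m(α_i) = c_i for every i, so c is indeed a codeword.


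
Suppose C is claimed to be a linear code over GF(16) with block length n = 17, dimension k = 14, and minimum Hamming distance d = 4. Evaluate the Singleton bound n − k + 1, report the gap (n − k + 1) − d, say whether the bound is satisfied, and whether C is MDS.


Singleton RHS = n − k + 1 = 4, slack = 0, bound satisfied, MDS.

Singleton bound: d ≤ n − k + 1.
Here n = 17, k = 14, so n − k + 1 = 4.
Given d = 4, check d ≤ 4: YES.
Slack = (n − k + 1) − d = 0.
The code is MDS (slack = 0).
Description: the claimed parameters are [17, 14, 4]_16; such a code would be MDS (meets Singleton bound).


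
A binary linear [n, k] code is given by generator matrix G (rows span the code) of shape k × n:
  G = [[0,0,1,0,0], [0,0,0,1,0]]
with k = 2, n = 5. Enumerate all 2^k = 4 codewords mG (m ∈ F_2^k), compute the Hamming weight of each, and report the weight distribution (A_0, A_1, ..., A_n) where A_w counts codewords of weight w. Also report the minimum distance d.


Weight distribution: A_0 = 1, A_1 = 2, A_2 = 1. Minimum distance d = 1.

Enumerate all 2^2 = 4 messages m ∈ F_2^2.
For each, compute codeword c = mG in F_2^5, then tally its weight.
  m = 00 → c = 00000, weight = 0.
  m = 10 → c = 00100, weight = 1.
  m = 01 → c = 00010, weight = 1.
  m = 11 → c = 00110, weight = 2.
Tally weights:
  weight 0: 1 codewords.
  weight 1: 2 codewords.
  weight 2: 1 codewords.
Minimum distance d = smallest w > 0 with A_w > 0 = 1.
Sanity: Σ A_w = 4 = 2^2 = 4 ✓.


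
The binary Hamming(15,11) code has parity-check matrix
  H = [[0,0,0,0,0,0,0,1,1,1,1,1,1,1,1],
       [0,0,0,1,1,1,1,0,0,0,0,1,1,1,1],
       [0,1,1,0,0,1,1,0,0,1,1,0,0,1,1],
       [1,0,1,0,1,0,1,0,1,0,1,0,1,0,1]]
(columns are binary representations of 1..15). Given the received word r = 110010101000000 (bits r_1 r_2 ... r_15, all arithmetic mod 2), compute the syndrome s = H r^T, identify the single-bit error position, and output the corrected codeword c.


s = (1, 0, 0, 0)^T, error position = 8, corrected codeword c = 110010111000000

Compute s = H r^T mod 2 one row at a time:
  s_1 = 0 + 1 + 0 + 0 + 0 + 0 + 0 + 0 = 1 ≡ 1 (mod 2).
  s_2 = 0 + 1 + 0 + 1 + 0 + 0 + 0 + 0 = 2 ≡ 0 (mod 2).
  s_3 = 1 + 0 + 0 + 1 + 0 + 0 + 0 + 0 = 2 ≡ 0 (mod 2).
  s_4 = 1 + 0 + 1 + 1 + 1 + 0 + 0 + 0 = 4 ≡ 0 (mod 2).
s = (1, 0, 0, 0)^T — this equals column 8 of H (binary 1000), so error is at position 8.
Correct: flip bit 8 of r = 110010101000000 to get c = 110010111000000.


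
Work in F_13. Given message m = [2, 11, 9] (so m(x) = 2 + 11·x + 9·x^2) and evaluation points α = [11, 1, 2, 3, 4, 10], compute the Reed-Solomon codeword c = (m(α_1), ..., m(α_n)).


c = [3, 9, 8, 12, 8, 11]

Message polynomial: m(x) = 2 + 11·x + 9·x^2 (mod 13).
For each evaluation point α_i, compute m(α_i) mod 13:
  α_1 = 11: Horner steps 9 → 6 → 3, so m(11) = 3.
  α_2 = 1: Horner steps 9 → 7 → 9, so m(1) = 9.
  α_3 = 2: Horner steps 9 → 3 → 8, so m(2) = 8.
  α_4 = 3: Horner steps 9 → 12 → 12, so m(3) = 12.
  α_5 = 4: Horner steps 9 → 8 → 8, so m(4) = 8.
  α_6 = 10: Horner steps 9 → 10 → 11, so m(10) = 11.
Codeword c = [3, 9, 8, 12, 8, 11] ∈ F_13^6.


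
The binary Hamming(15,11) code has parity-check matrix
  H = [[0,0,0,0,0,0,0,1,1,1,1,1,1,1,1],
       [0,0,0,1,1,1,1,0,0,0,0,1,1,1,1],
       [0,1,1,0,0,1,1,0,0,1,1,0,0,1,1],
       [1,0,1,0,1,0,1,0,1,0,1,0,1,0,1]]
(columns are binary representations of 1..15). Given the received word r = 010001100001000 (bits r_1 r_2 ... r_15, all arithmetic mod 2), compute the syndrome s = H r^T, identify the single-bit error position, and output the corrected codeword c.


s = (1, 1, 1, 1)^T, error position = 15, corrected codeword c = 010001100001001

Compute s = H r^T mod 2 one row at a time:
  s_1 = 0 + 0 + 0 + 0 + 1 + 0 + 0 + 0 = 1 ≡ 1 (mod 2).
  s_2 = 0 + 0 + 1 + 1 + 1 + 0 + 0 + 0 = 3 ≡ 1 (mod 2).
  s_3 = 1 + 0 + 1 + 1 + 0 + 0 + 0 + 0 = 3 ≡ 1 (mod 2).
  s_4 = 0 + 0 + 0 + 1 + 0 + 0 + 0 + 0 = 1 ≡ 1 (mod 2).
s = (1, 1, 1, 1)^T — this equals column 15 of H (binary 1111), so error is at position 15.
Correct: flip bit 15 of r = 010001100001000 to get c = 010001100001001.


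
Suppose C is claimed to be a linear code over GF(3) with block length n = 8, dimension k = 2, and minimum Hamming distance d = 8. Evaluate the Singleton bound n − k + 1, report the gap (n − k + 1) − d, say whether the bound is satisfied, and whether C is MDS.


Singleton RHS = n − k + 1 = 7, slack = -1, bound violated (no such code; not MDS).

Singleton bound: d ≤ n − k + 1.
Here n = 8, k = 2, so n − k + 1 = 7.
Given d = 8, check d ≤ 7: NO.
Slack = (n − k + 1) − d = -1.
The slack is negative: d = 8 exceeds n − k + 1 = 7 by 1, so the Singleton bound is violated and no linear [8, 2, 8]_3 code can exist. In particular it is not MDS (MDS requires d = n − k + 1 exactly).
Description: the claimed parameters are [8, 2, 8]_3; such a code would be impossible (violates the Singleton bound).


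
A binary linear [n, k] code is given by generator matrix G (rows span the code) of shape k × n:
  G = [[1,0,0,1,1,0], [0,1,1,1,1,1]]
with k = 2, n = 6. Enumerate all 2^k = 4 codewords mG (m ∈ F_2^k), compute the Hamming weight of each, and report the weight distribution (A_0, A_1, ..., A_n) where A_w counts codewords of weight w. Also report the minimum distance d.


Weight distribution: A_0 = 1, A_3 = 1, A_4 = 1, A_5 = 1. Minimum distance d = 3.

Enumerate all 2^2 = 4 messages m ∈ F_2^2.
For each, compute codeword c = mG in F_2^6, then tally its weight.
  m = 00 → c = 000000, weight = 0.
  m = 10 → c = 100110, weight = 3.
  m = 01 → c = 011111, weight = 5.
  m = 11 → c = 111001, weight = 4.
Tally weights:
  weight 0: 1 codewords.
  weight 3: 1 codewords.
  weight 4: 1 codewords.
  weight 5: 1 codewords.
Minimum distance d = smallest w > 0 with A_w > 0 = 3.
Sanity: Σ A_w = 4 = 2^2 = 4 ✓.


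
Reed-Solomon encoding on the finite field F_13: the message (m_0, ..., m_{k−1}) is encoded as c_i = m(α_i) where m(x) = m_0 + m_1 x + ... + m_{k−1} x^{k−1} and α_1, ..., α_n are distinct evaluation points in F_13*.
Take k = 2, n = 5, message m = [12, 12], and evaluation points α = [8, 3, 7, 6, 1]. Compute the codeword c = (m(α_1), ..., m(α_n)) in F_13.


c = [4, 9, 5, 6, 11]

Message polynomial: m(x) = 12 + 12·x (mod 13).
For each evaluation point α_i, compute m(α_i) mod 13:
  α_1 = 8: Horner steps 12 → 4, so m(8) = 4.
  α_2 = 3: Horner steps 12 → 9, so m(3) = 9.
  α_3 = 7: Horner steps 12 → 5, so m(7) = 5.
  α_4 = 6: Horner steps 12 → 6, so m(6) = 6.
  α_5 = 1: Horner steps 12 → 11, so m(1) = 11.
Codeword c = [4, 9, 5, 6, 11] ∈ F_13^5.


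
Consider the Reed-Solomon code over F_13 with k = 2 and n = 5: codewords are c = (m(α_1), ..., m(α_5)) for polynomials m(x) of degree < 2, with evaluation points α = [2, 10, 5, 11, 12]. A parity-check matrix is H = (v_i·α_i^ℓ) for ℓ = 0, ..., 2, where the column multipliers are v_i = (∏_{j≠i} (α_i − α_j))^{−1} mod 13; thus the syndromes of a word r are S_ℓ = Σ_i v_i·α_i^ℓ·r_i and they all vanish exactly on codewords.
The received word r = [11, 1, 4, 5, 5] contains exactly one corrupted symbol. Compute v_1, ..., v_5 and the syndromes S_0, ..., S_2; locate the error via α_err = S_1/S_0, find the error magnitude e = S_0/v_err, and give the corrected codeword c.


S = (12, 2, 9), error at position 4, error magnitude e = 2, c = [11, 1, 4, 3, 5].

Step 1: column multipliers v_i = (∏_{j≠i}(α_i − α_j))^{−1} mod 13.
  i = 1 (α = 2): (2−10)(2−5)(2−11)(2−12) = (−8)·(−3)·(−9)·(−10) = 2160 ≡ 2, so v_1 = 2^{−1} = 7 (mod 13).
  i = 2 (α = 10): (10−2)(10−5)(10−11)(10−12) = 8·5·(−1)·(−2) = 80 ≡ 2, so v_2 = 2^{−1} = 7 (mod 13).
  i = 3 (α = 5): (5−2)(5−10)(5−11)(5−12) = 3·(−5)·(−6)·(−7) = −630 ≡ 7, so v_3 = 7^{−1} = 2 (mod 13).
  i = 4 (α = 11): (11−2)(11−10)(11−5)(11−12) = 9·1·6·(−1) = −54 ≡ 11, so v_4 = 11^{−1} = 6 (mod 13).
  i = 5 (α = 12): (12−2)(12−10)(12−5)(12−11) = 10·2·7·1 = 140 ≡ 10, so v_5 = 10^{−1} = 4 (mod 13).
  v = [7, 7, 2, 6, 4].
Step 2: syndromes of r = [11, 1, 4, 5, 5] (all sums mod 13).
  S_0 = Σ v_i r_i = 7·11 + 7·1 + 2·4 + 6·5 + 4·5 = 142 ≡ 12.
  S_1 = Σ v_i α_i r_i = 7·2·11 + 7·10·1 + 2·5·4 + 6·11·5 + 4·12·5 = 834 ≡ 2.
  α_i^2 mod 13 = [4, 9, 12, 4, 1].
  S_2 = Σ v_i α_i^2 r_i = 7·4·11 + 7·9·1 + 2·12·4 + 6·4·5 + 4·1·5 = 607 ≡ 9.
  S = (12, 2, 9) ≠ 0, so r is not a codeword (an error is present).
Step 3: locate the error. For a single error e at position i, S_ℓ = v_i·e·α_i^ℓ, so α_err = S_1/S_0.
  S_0^{−1} = 12^{−1} = 12 (mod 13), so α_err = 2·12 = 24 ≡ 11 = α_4. Error position i = 4.
  Consistency check: S_2/S_1 = 9·7 = 63 ≡ 11 = α_err ✓ (single-error assumption holds).
Step 4: error magnitude e = S_0/v_4 = S_0·∏_{j≠4}(α_4 − α_j) = 12·11 = 132 ≡ 2 (mod 13).
Step 5: correct position 4: c_4 = r_4 − e = 5 − 2 ≡ 3 (mod 13). Hence c = [11, 1, 4, 3, 5].
  Check: interpolating c through the α_i gives m(x) = 7 + 2·x (degree < 2) with m(α_i) = c_i for every i, so c is indeed a codeword.


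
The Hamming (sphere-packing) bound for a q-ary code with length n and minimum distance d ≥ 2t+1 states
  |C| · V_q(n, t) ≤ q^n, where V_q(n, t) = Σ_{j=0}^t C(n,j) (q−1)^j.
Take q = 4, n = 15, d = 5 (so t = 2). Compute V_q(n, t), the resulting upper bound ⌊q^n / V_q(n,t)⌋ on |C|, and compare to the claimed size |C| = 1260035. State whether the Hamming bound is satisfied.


V_q(n, t) = 991, q^n = 1073741824, Hamming bound = 1083493, |C| = 1260035 > bound (violated).

Step 1: Compute V_q(n, t) = Σ_{j=0}^2 C(n, j) (q−1)^j.
  j = 0: C(15,0)·(3)^0 = 1·1 = 1.
  j = 1: C(15,1)·(3)^1 = 15·3 = 45.
  j = 2: C(15,2)·(3)^2 = 105·9 = 945.
  V_q(n, t) = 1 + 45 + 945 = 991.
Step 2: q^n = 4^15 = 1073741824.
Step 3: Hamming bound ⌊q^n / V_q(n,t)⌋ = ⌊1073741824/991⌋ = 1083493.
Step 4: Compare |C| = 1260035 to 1083493: violated.
The claimed |C| lies above the Hamming bound, so no 4-ary code of length 15 with d ≥ 5 can have 1260035 codewords.


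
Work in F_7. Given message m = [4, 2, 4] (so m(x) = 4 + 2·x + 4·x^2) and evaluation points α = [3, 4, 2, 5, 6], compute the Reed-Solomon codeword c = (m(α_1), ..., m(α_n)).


c = [4, 6, 3, 2, 6]

Message polynomial: m(x) = 4 + 2·x + 4·x^2 (mod 7).
For each evaluation point α_i, compute m(α_i) mod 7:
  α_1 = 3: Horner steps 4 → 0 → 4, so m(3) = 4.
  α_2 = 4: Horner steps 4 → 4 → 6, so m(4) = 6.
  α_3 = 2: Horner steps 4 → 3 → 3, so m(2) = 3.
  α_4 = 5: Horner steps 4 → 1 → 2, so m(5) = 2.
  α_5 = 6: Horner steps 4 → 5 → 6, so m(6) = 6.
Codeword c = [4, 6, 3, 2, 6] ∈ F_7^5.


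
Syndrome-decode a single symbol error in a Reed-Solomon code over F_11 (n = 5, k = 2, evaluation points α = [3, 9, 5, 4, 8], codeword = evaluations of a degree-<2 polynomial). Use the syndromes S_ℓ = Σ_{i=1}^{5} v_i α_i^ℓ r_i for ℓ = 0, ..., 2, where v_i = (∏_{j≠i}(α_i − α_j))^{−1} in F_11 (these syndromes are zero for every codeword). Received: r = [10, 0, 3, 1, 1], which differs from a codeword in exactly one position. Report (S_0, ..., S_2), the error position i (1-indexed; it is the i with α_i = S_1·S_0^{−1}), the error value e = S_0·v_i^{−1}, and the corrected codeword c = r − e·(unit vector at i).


S = (6, 4, 10), error at position 5, error magnitude e = 3, c = [10, 0, 3, 1, 9].

Step 1: column multipliers v_i = (∏_{j≠i}(α_i − α_j))^{−1} mod 11.
  i = 1 (α = 3): (3−9)(3−5)(3−4)(3−8) = (−6)·(−2)·(−1)·(−5) = 60 ≡ 5, so v_1 = 5^{−1} = 9 (mod 11).
  i = 2 (α = 9): (9−3)(9−5)(9−4)(9−8) = 6·4·5·1 = 120 ≡ 10, so v_2 = 10^{−1} = 10 (mod 11).
  i = 3 (α = 5): (5−3)(5−9)(5−4)(5−8) = 2·(−4)·1·(−3) = 24 ≡ 2, so v_3 = 2^{−1} = 6 (mod 11).
  i = 4 (α = 4): (4−3)(4−9)(4−5)(4−8) = 1·(−5)·(−1)·(−4) = −20 ≡ 2, so v_4 = 2^{−1} = 6 (mod 11).
  i = 5 (α = 8): (8−3)(8−9)(8−5)(8−4) = 5·(−1)·3·4 = −60 ≡ 6, so v_5 = 6^{−1} = 2 (mod 11).
  v = [9, 10, 6, 6, 2].
Step 2: syndromes of r = [10, 0, 3, 1, 1] (all sums mod 11).
  S_0 = Σ v_i r_i = 9·10 + 10·0 + 6·3 + 6·1 + 2·1 = 116 ≡ 6.
  S_1 = Σ v_i α_i r_i = 9·3·10 + 10·9·0 + 6·5·3 + 6·4·1 + 2·8·1 = 400 ≡ 4.
  α_i^2 mod 11 = [9, 4, 3, 5, 9].
  S_2 = Σ v_i α_i^2 r_i = 9·9·10 + 10·4·0 + 6·3·3 + 6·5·1 + 2·9·1 = 912 ≡ 10.
  S = (6, 4, 10) ≠ 0, so r is not a codeword (an error is present).
Step 3: locate the error. For a single error e at position i, S_ℓ = v_i·e·α_i^ℓ, so α_err = S_1/S_0.
  S_0^{−1} = 6^{−1} = 2 (mod 11), so α_err = 4·2 = 8 ≡ 8 = α_5. Error position i = 5.
  Consistency check: S_2/S_1 = 10·3 = 30 ≡ 8 = α_err ✓ (single-error assumption holds).
Step 4: error magnitude e = S_0/v_5 = S_0·∏_{j≠5}(α_5 − α_j) = 6·6 = 36 ≡ 3 (mod 11).
Step 5: correct position 5: c_5 = r_5 − e = 1 − 3 ≡ 9 (mod 11). Hence c = [10, 0, 3, 1, 9].
  Check: interpolating c through the α_i gives m(x) = 4 + 2·x (degree < 2) with m(α_i) = c_i for every i, so c is indeed a codeword.


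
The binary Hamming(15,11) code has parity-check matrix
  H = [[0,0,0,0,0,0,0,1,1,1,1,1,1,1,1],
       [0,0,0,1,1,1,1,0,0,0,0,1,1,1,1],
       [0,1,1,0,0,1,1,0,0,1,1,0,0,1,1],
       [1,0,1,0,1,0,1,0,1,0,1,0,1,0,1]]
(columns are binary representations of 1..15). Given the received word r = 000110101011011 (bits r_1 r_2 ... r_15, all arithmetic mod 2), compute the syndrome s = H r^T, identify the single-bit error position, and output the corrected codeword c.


s = (1, 0, 0, 1)^T, error position = 9, corrected codeword c = 000110100011011

Compute s = H r^T mod 2 one row at a time:
  s_1 = 0 + 1 + 0 + 1 + 1 + 0 + 1 + 1 = 5 ≡ 1 (mod 2).
  s_2 = 1 + 1 + 0 + 1 + 1 + 0 + 1 + 1 = 6 ≡ 0 (mod 2).
  s_3 = 0 + 0 + 0 + 1 + 0 + 1 + 1 + 1 = 4 ≡ 0 (mod 2).
  s_4 = 0 + 0 + 1 + 1 + 1 + 1 + 0 + 1 = 5 ≡ 1 (mod 2).
s = (1, 0, 0, 1)^T — this equals column 9 of H (binary 1001), so error is at position 9.
Correct: flip bit 9 of r = 000110101011011 to get c = 000110100011011.


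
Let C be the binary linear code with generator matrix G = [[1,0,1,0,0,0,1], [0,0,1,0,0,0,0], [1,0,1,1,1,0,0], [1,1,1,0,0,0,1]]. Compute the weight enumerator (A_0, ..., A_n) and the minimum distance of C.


Weight distribution: A_0 = 1, A_1 = 2, A_2 = 2, A_3 = 4, A_4 = 5, A_5 = 2. Minimum distance d = 1.

Enumerate all 2^4 = 16 messages m ∈ F_2^4.
For each, compute codeword c = mG in F_2^7, then tally its weight.
  m = 0000 → c = 0000000, weight = 0.
  m = 1000 → c = 1010001, weight = 3.
  m = 0100 → c = 0010000, weight = 1.
  m = 1100 → c = 1000001, weight = 2.
  m = 0010 → c = 1011100, weight = 4.
  m = 1010 → c = 0001101, weight = 3.
  m = 0110 → c = 1001100, weight = 3.
  m = 1110 → c = 0011101, weight = 4.
  m = 0001 → c = 1110001, weight = 4.
  m = 1001 → c = 0100000, weight = 1.
  m = 0101 → c = 1100001, weight = 3.
  m = 1101 → c = 0110000, weight = 2.
  m = 0011 → c = 0101101, weight = 4.
  m = 1011 → c = 1111100, weight = 5.
  m = 0111 → c = 0111101, weight = 5.
  m = 1111 → c = 1101100, weight = 4.
Tally weights:
  weight 0: 1 codewords.
  weight 1: 2 codewords.
  weight 2: 2 codewords.
  weight 3: 4 codewords.
  weight 4: 5 codewords.
  weight 5: 2 codewords.
Minimum distance d = smallest w > 0 with A_w > 0 = 1.
Sanity: Σ A_w = 16 = 2^4 = 16 ✓.


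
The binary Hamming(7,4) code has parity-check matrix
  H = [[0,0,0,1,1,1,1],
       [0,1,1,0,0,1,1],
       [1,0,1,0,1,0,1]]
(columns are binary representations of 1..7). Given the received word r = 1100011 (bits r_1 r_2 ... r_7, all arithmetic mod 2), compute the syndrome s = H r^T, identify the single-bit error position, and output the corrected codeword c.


s = (0, 1, 0)^T, error position = 2, corrected codeword c = 1000011

Compute s = H r^T mod 2 one row at a time:
  s_1 = 0 + 0 + 1 + 1 = 2 ≡ 0 (mod 2).
  s_2 = 1 + 0 + 1 + 1 = 3 ≡ 1 (mod 2).
  s_3 = 1 + 0 + 0 + 1 = 2 ≡ 0 (mod 2).
s = (0, 1, 0)^T — this equals column 2 of H (binary 010), so error is at position 2.
Correct: flip bit 2 of r = 1100011 to get c = 1000011.


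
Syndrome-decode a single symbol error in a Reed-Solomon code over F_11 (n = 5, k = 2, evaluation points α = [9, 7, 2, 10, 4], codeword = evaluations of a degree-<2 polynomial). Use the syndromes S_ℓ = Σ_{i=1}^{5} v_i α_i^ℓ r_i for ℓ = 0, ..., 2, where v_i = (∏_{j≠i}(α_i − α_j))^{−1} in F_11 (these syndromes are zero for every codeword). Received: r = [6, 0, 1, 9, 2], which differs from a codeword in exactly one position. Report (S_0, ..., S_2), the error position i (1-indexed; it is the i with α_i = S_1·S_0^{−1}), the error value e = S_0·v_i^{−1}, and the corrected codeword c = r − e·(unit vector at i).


S = (6, 1, 2), error at position 3, error magnitude e = 5, c = [6, 0, 7, 9, 2].

Step 1: column multipliers v_i = (∏_{j≠i}(α_i − α_j))^{−1} mod 11.
  i = 1 (α = 9): (9−7)(9−2)(9−10)(9−4) = 2·7·(−1)·5 = −70 ≡ 7, so v_1 = 7^{−1} = 8 (mod 11).
  i = 2 (α = 7): (7−9)(7−2)(7−10)(7−4) = (−2)·5·(−3)·3 = 90 ≡ 2, so v_2 = 2^{−1} = 6 (mod 11).
  i = 3 (α = 2): (2−9)(2−7)(2−10)(2−4) = (−7)·(−5)·(−8)·(−2) = 560 ≡ 10, so v_3 = 10^{−1} = 10 (mod 11).
  i = 4 (α = 10): (10−9)(10−7)(10−2)(10−4) = 1·3·8·6 = 144 ≡ 1, so v_4 = 1^{−1} = 1 (mod 11).
  i = 5 (α = 4): (4−9)(4−7)(4−2)(4−10) = (−5)·(−3)·2·(−6) = −180 ≡ 7, so v_5 = 7^{−1} = 8 (mod 11).
  v = [8, 6, 10, 1, 8].
Step 2: syndromes of r = [6, 0, 1, 9, 2] (all sums mod 11).
  S_0 = Σ v_i r_i = 8·6 + 6·0 + 10·1 + 1·9 + 8·2 = 83 ≡ 6.
  S_1 = Σ v_i α_i r_i = 8·9·6 + 6·7·0 + 10·2·1 + 1·10·9 + 8·4·2 = 606 ≡ 1.
  α_i^2 mod 11 = [4, 5, 4, 1, 5].
  S_2 = Σ v_i α_i^2 r_i = 8·4·6 + 6·5·0 + 10·4·1 + 1·1·9 + 8·5·2 = 321 ≡ 2.
  S = (6, 1, 2) ≠ 0, so r is not a codeword (an error is present).
Step 3: locate the error. For a single error e at position i, S_ℓ = v_i·e·α_i^ℓ, so α_err = S_1/S_0.
  S_0^{−1} = 6^{−1} = 2 (mod 11), so α_err = 1·2 = 2 ≡ 2 = α_3. Error position i = 3.
  Consistency check: S_2/S_1 = 2·1 = 2 ≡ 2 = α_err ✓ (single-error assumption holds).
Step 4: error magnitude e = S_0/v_3 = S_0·∏_{j≠3}(α_3 − α_j) = 6·10 = 60 ≡ 5 (mod 11).
Step 5: correct position 3: c_3 = r_3 − e = 1 − 5 ≡ 7 (mod 11). Hence c = [6, 0, 7, 9, 2].
  Check: interpolating c through the α_i gives m(x) = 1 + 3·x (degree < 2) with m(α_i) = c_i for every i, so c is indeed a codeword.


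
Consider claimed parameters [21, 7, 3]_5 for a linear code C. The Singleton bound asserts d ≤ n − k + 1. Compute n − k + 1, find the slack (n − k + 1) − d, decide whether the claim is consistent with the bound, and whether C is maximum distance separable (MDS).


Singleton RHS = n − k + 1 = 15, slack = 12, bound satisfied, not MDS.

Singleton bound: d ≤ n − k + 1.
Here n = 21, k = 7, so n − k + 1 = 15.
Given d = 3, check d ≤ 15: YES.
Slack = (n − k + 1) − d = 12.
The code is NOT MDS (slack = 12 > 0).
Description: the claimed parameters are [21, 7, 3]_5; such a code would be non-MDS.


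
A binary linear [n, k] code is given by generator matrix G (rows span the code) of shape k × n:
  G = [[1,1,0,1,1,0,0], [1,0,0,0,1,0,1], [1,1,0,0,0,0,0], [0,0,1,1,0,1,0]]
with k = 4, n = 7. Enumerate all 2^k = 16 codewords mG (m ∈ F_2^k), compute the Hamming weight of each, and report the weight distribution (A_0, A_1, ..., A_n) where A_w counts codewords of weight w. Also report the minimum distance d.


Weight distribution: A_0 = 1, A_2 = 2, A_3 = 6, A_4 = 3, A_5 = 2, A_6 = 2. Minimum distance d = 2.

Enumerate all 2^4 = 16 messages m ∈ F_2^4.
For each, compute codeword c = mG in F_2^7, then tally its weight.
  m = 0000 → c = 0000000, weight = 0.
  m = 1000 → c = 1101100, weight = 4.
  m = 0100 → c = 1000101, weight = 3.
  m = 1100 → c = 0101001, weight = 3.
  m = 0010 → c = 1100000, weight = 2.
  m = 1010 → c = 0001100, weight = 2.
  m = 0110 → c = 0100101, weight = 3.
  m = 1110 → c = 1001001, weight = 3.
  m = 0001 → c = 0011010, weight = 3.
  m = 1001 → c = 1110110, weight = 5.
  m = 0101 → c = 1011111, weight = 6.
  m = 1101 → c = 0110011, weight = 4.
  m = 0011 → c = 1111010, weight = 5.
  m = 1011 → c = 0010110, weight = 3.
  m = 0111 → c = 0111111, weight = 6.
  m = 1111 → c = 1010011, weight = 4.
Tally weights:
  weight 0: 1 codewords.
  weight 2: 2 codewords.
  weight 3: 6 codewords.
  weight 4: 3 codewords.
  weight 5: 2 codewords.
  weight 6: 2 codewords.
Minimum distance d = smallest w > 0 with A_w > 0 = 2.
Sanity: Σ A_w = 16 = 2^4 = 16 ✓.


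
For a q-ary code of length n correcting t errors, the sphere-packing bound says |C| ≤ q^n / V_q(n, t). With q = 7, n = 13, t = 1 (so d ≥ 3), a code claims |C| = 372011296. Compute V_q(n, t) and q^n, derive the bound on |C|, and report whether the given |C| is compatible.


V_q(n, t) = 79, q^n = 96889010407, Hamming bound = 1226443169, |C| = 372011296 ≤ bound (satisfied).

Step 1: Compute V_q(n, t) = Σ_{j=0}^1 C(n, j) (q−1)^j.
  j = 0: C(13,0)·(6)^0 = 1·1 = 1.
  j = 1: C(13,1)·(6)^1 = 13·6 = 78.
  V_q(n, t) = 1 + 78 = 79.
Step 2: q^n = 7^13 = 96889010407.
Step 3: Hamming bound ⌊q^n / V_q(n,t)⌋ = ⌊96889010407/79⌋ = 1226443169.
Step 4: Compare |C| = 372011296 to 1226443169: satisfied.
The claimed |C| lies below the Hamming bound.


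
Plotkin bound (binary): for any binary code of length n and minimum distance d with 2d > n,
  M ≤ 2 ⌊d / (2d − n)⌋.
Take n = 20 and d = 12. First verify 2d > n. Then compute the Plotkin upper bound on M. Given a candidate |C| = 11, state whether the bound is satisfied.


Plotkin bound M ≤ 6; given |C| = 11 > bound (violated).

Check applicability: 2d = 24, n = 20.
2d − n = 4 > 0, so Plotkin applies.
Compute d/(2d−n) = 12/4 ≈ 3.0000.
⌊d/(2d−n)⌋ = 3.
Plotkin bound: M ≤ 2·3 = 6.
Given |C| = 11, check: VIOLATED.
This |C| is above the Plotkin bound, so no binary code with n = 20, d = 12 and 11 codewords exists.


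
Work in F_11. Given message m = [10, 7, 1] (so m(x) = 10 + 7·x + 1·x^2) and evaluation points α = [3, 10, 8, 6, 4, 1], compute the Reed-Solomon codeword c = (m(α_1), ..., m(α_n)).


c = [7, 4, 9, 0, 10, 7]

Message polynomial: m(x) = 10 + 7·x + 1·x^2 (mod 11).
For each evaluation point α_i, compute m(α_i) mod 11:
  α_1 = 3: Horner steps 1 → 10 → 7, so m(3) = 7.
  α_2 = 10: Horner steps 1 → 6 → 4, so m(10) = 4.
  α_3 = 8: Horner steps 1 → 4 → 9, so m(8) = 9.
  α_4 = 6: Horner steps 1 → 2 → 0, so m(6) = 0.
  α_5 = 4: Horner steps 1 → 0 → 10, so m(4) = 10.
  α_6 = 1: Horner steps 1 → 8 → 7, so m(1) = 7.
Codeword c = [7, 4, 9, 0, 10, 7] ∈ F_11^6.


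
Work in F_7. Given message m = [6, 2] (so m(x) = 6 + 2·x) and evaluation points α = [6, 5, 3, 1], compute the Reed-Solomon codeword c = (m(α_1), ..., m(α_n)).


c = [4, 2, 5, 1]

Message polynomial: m(x) = 6 + 2·x (mod 7).
For each evaluation point α_i, compute m(α_i) mod 7:
  α_1 = 6: Horner steps 2 → 4, so m(6) = 4.
  α_2 = 5: Horner steps 2 → 2, so m(5) = 2.
  α_3 = 3: Horner steps 2 → 5, so m(3) = 5.
  α_4 = 1: Horner steps 2 → 1, so m(1) = 1.
Codeword c = [4, 2, 5, 1] ∈ F_7^4.


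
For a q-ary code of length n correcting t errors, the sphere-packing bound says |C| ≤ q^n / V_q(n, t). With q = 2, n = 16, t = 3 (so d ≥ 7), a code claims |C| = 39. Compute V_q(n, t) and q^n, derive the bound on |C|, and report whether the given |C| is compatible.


V_q(n, t) = 697, q^n = 65536, Hamming bound = 94, |C| = 39 ≤ bound (satisfied).

Step 1: Compute V_q(n, t) = Σ_{j=0}^3 C(n, j) (q−1)^j.
  j = 0: C(16,0)·(1)^0 = 1·1 = 1.
  j = 1: C(16,1)·(1)^1 = 16·1 = 16.
  j = 2: C(16,2)·(1)^2 = 120·1 = 120.
  j = 3: C(16,3)·(1)^3 = 560·1 = 560.
  V_q(n, t) = 1 + 16 + 120 + 560 = 697.
Step 2: q^n = 2^16 = 65536.
Step 3: Hamming bound ⌊q^n / V_q(n,t)⌋ = ⌊65536/697⌋ = 94.
Step 4: Compare |C| = 39 to 94: satisfied.
The claimed |C| lies below the Hamming bound.


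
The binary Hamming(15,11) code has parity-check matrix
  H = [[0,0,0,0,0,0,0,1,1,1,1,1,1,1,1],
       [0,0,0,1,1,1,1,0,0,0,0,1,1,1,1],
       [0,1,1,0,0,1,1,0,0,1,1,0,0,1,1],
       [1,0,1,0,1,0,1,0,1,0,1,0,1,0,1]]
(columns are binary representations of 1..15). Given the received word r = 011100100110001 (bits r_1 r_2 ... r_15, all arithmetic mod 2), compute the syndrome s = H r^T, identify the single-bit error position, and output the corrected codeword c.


s = (1, 1, 0, 0)^T, error position = 12, corrected codeword c = 011100100111001

Compute s = H r^T mod 2 one row at a time:
  s_1 = 0 + 0 + 1 + 1 + 0 + 0 + 0 + 1 = 3 ≡ 1 (mod 2).
  s_2 = 1 + 0 + 0 + 1 + 0 + 0 + 0 + 1 = 3 ≡ 1 (mod 2).
  s_3 = 1 + 1 + 0 + 1 + 1 + 1 + 0 + 1 = 6 ≡ 0 (mod 2).
  s_4 = 0 + 1 + 0 + 1 + 0 + 1 + 0 + 1 = 4 ≡ 0 (mod 2).
s = (1, 1, 0, 0)^T — this equals column 12 of H (binary 1100), so error is at position 12.
Correct: flip bit 12 of r = 011100100110001 to get c = 011100100111001.
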